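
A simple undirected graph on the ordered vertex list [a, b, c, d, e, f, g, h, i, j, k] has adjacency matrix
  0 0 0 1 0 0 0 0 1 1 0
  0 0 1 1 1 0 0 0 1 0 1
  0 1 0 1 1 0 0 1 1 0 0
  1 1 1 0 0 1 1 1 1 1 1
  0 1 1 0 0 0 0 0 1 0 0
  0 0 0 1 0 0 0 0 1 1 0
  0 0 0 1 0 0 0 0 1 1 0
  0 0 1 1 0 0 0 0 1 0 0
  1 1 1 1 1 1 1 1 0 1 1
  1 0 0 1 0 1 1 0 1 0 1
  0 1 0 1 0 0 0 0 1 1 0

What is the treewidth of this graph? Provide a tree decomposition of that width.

Treewidth 3.
One optimal decomposition is:
Bags: B1 = {b, d, i, k}  B2 = {d, i, j, k}  B3 = {d, g, i, j}  B4 = {a, d, i, j}  B5 = {d, f, i, j}  B6 = {b, c, d, i}  B7 = {c, d, h, i}  B8 = {b, c, e, i}
Tree: B1–B2, B2–B3, B3–B4, B2–B5, B1–B6, B6–B7, B6–B8

Every bag has size at most 4, so the width is 4 − 1 = 3 and tw(G) ≤ 3. For the lower bound, the 4 vertices {d, g, i, j} are pairwise adjacent, and any tree decomposition puts a clique entirely inside one bag — forcing width ≥ 3. Hence tw(G) = 3 exactly.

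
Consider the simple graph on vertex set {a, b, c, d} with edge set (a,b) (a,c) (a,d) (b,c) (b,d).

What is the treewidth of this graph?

A width-2 tree decomposition is:
Bags: B1 = {a, b, d}  B2 = {a, b, c}
Tree: B1–B2
Each bag holds 3 vertices, so the decomposition has width 2, which upper-bounds the treewidth. For the lower bound, the 3 vertices {a, b, d} are pairwise adjacent, and any tree decomposition puts a clique entirely inside one bag — forcing width ≥ 2. Therefore the treewidth is 2.

2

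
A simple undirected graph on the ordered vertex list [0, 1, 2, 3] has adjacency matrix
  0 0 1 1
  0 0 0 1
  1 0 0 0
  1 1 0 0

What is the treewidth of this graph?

A width-1 tree decomposition is:
Bags: B1 = {0, 3}  B2 = {1, 3}  B3 = {0, 2}
Tree: B1–B2, B1–B3
Each bag holds 2 vertices, so the decomposition has width 1, which upper-bounds the treewidth. Since G has at least one edge (e.g. 0–3), it is not an edgeless graph, so tw(G) ≥ 1. Combining the bounds, tw(G) = 1.

1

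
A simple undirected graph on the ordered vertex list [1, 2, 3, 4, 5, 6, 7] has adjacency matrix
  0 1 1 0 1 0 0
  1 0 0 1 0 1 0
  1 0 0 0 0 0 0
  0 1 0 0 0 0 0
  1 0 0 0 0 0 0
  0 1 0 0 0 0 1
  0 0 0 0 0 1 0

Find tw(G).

A width-1 tree decomposition is:
Bags: B1 = {1, 2}  B2 = {1, 3}  B3 = {2, 6}  B4 = {6, 7}  B5 = {2, 4}  B6 = {1, 5}
Tree: B1–B2, B1–B3, B3–B4, B1–B5, B1–B6
Each bag holds 2 vertices, so the decomposition has width 1, which upper-bounds the treewidth. Since G has at least one edge (e.g. 2–1), it is not an edgeless graph, so tw(G) ≥ 1. Therefore the treewidth is 1.

1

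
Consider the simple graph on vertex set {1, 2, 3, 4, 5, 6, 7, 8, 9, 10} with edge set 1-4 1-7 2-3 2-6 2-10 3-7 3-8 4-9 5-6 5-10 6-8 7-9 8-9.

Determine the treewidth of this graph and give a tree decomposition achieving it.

Treewidth 2.
One such decomposition:
Bags: B1 = {2, 5, 10}  B2 = {2, 5, 6}  B3 = {2, 3, 6}  B4 = {3, 6, 8}  B5 = {3, 7, 8}  B6 = {7, 8, 9}  B7 = {1, 7, 9}  B8 = {1, 4, 9}
Tree: B1–B2, B2–B3, B3–B4, B4–B5, B5–B6, B6–B7, B7–B8

The largest bag has 3 vertices, giving width 2; this decomposition certifies tw(G) ≤ 2. Since 10–5–6–2–10 is a cycle in G, G is not acyclic. Forests are exactly the graphs of treewidth ≤ 1, so tw(G) ≥ 2. Therefore the treewidth is 2.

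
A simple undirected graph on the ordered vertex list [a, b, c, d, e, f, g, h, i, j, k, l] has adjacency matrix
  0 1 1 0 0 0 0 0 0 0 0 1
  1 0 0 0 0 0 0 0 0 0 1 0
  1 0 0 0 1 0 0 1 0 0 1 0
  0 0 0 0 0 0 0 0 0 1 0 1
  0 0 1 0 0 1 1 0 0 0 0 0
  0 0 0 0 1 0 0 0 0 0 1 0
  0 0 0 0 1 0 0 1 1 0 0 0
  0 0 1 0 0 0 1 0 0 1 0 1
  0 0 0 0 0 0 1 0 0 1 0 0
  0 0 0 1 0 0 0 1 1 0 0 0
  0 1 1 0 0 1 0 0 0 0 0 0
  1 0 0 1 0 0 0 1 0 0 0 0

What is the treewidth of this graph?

3

A width-3 tree decomposition is:
Bags: B1 = {a, b, f, k}  B2 = {a, c, f, k}  B3 = {a, c, e, f}  B4 = {a, c, e, l}  B5 = {c, e, h, l}  B6 = {e, g, h, l}  B7 = {d, g, h, l}  B8 = {d, g, h, j}  B9 = {d, g, i, j}
Tree: B1–B2, B2–B3, B3–B4, B4–B5, B5–B6, B6–B7, B7–B8, B8–B9
Every bag has size at most 4, so the width is 4 − 1 = 3 and tw(G) ≤ 3. For the lower bound: the 4 vertex sets {b,f,k}, {a}, {c}, {e,g,h,l} are disjoint, each induces a connected subgraph, and every pair is joined by at least one edge of G. Contracting each set to a single vertex therefore yields K_{4} as a minor, and since treewidth is minor-monotone, tw(G) ≥ tw(K_{4}) = 3. Combining the bounds, tw(G) = 3.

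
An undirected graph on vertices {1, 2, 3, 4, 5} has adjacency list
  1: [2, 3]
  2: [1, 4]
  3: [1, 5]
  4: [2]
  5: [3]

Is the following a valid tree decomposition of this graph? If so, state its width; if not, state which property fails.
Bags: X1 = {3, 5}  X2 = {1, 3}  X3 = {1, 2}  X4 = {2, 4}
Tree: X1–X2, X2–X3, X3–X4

Vertex coverage: the bags together contain {1, 2, 3, 4, 5}, the full vertex set. Edge coverage: each edge of G has both endpoints in at least one bag. Running intersection: for every vertex, the bags containing it form a connected subtree. All three properties hold, so this is a valid tree decomposition of width max|bag| − 1 = 1, and hence tw(G) ≤ 1.

Yes; width 1.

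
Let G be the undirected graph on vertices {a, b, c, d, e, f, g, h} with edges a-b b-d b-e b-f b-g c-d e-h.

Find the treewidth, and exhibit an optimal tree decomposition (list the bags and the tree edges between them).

The largest bag has 2 vertices, giving width 1; this decomposition certifies tw(G) ≤ 1. Since G has at least one edge (e.g. b–e), it is not an edgeless graph, so tw(G) ≥ 1. Therefore the treewidth is 1.

Treewidth 1.
One such decomposition:
Bags: B1 = {b, e}  B2 = {a, b}  B3 = {e, h}  B4 = {b, d}  B5 = {c, d}  B6 = {b, f}  B7 = {b, g}
Tree: B1–B2, B1–B3, B2–B4, B4–B5, B2–B6, B2–B7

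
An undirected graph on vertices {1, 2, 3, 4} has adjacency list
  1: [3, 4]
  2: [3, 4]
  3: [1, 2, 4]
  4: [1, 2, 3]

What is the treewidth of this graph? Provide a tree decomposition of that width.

Treewidth 2.
One such decomposition:
Bags: B1 = {2, 3, 4}  B2 = {1, 3, 4}
Tree: B1–B2

Every bag has size at most 3, so the width is 3 − 1 = 2 and tw(G) ≤ 2. For the lower bound, the 3 vertices {1, 3, 4} are pairwise adjacent, and any tree decomposition puts a clique entirely inside one bag — forcing width ≥ 2. Combining the bounds, tw(G) = 2.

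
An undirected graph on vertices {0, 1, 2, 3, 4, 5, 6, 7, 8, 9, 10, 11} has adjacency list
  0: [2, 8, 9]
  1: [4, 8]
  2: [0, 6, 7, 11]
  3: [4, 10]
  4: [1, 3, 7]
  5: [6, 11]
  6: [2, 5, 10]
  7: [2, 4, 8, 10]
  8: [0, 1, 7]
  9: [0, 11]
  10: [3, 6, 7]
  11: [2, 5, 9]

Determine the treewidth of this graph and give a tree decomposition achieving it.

The largest bag has 4 vertices, giving width 3; this decomposition certifies tw(G) ≤ 3. For the lower bound: the 4 vertex sets {1,3,4}, {8}, {7}, {0,2,6,10} are disjoint, each induces a connected subgraph, and every pair is joined by at least one edge of G. Contracting each set to a single vertex therefore yields K_{4} as a minor, and since treewidth is minor-monotone, tw(G) ≥ tw(K_{4}) = 3. Therefore the treewidth is 3.

Treewidth 3.
One optimal decomposition is:
Bags: B1 = {1, 3, 4, 8}  B2 = {3, 4, 7, 8}  B3 = {3, 7, 8, 10}  B4 = {0, 7, 8, 10}  B5 = {0, 2, 7, 10}  B6 = {0, 2, 6, 10}  B7 = {0, 2, 6, 9}  B8 = {2, 6, 9, 11}  B9 = {5, 6, 9, 11}
Tree: B1–B2, B2–B3, B3–B4, B4–B5, B5–B6, B6–B7, B7–B8, B8–B9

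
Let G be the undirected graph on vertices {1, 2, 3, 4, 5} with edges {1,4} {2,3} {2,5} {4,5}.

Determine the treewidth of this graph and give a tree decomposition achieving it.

Treewidth 1.
One optimal decomposition is:
Bags: B1 = {2, 3}  B2 = {2, 5}  B3 = {4, 5}  B4 = {1, 4}
Tree: B1–B2, B2–B3, B3–B4

The largest bag has 2 vertices, giving width 1; this decomposition certifies tw(G) ≤ 1. Since G has at least one edge (e.g. 3–2), it is not an edgeless graph, so tw(G) ≥ 1. Combining the bounds, tw(G) = 1.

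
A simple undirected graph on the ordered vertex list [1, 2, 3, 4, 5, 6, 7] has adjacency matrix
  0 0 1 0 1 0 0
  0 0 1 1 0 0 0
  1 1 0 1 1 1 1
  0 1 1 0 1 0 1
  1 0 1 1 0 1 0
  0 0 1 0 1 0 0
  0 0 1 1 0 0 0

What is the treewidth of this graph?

A width-2 tree decomposition is:
Bags: B1 = {3, 5, 6}  B2 = {3, 4, 5}  B3 = {3, 4, 7}  B4 = {2, 3, 4}  B5 = {1, 3, 5}
Tree: B1–B2, B2–B3, B2–B4, B1–B5
The largest bag has 3 vertices, giving width 2; this decomposition certifies tw(G) ≤ 2. Conversely, {1, 3, 5} is a clique of size 3, and the vertices of any clique must share a bag in every tree decomposition; so some bag has ≥ 3 vertices and tw(G) ≥ 2. Hence tw(G) = 2 exactly.

2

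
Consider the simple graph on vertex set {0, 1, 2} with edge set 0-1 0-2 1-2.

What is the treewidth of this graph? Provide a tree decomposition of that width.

Treewidth 2.
One such decomposition:
Bags: B1 = {0, 1, 2}
Tree: (single bag)

With just one bag of size 3, the width is 3 − 1 = 2, so tw(G) ≤ 2. For the lower bound, the 3 vertices {0, 1, 2} are pairwise adjacent, and any tree decomposition puts a clique entirely inside one bag — forcing width ≥ 2. Hence tw(G) = 2 exactly.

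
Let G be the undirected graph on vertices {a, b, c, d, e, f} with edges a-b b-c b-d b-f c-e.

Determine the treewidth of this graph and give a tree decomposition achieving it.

The largest bag has 2 vertices, giving width 1; this decomposition certifies tw(G) ≤ 1. G has an edge, so its treewidth is at least 1. Therefore the treewidth is 1.

Treewidth 1.
One such decomposition:
Bags: B1 = {b, f}  B2 = {a, b}  B3 = {b, d}  B4 = {b, c}  B5 = {c, e}
Tree: B1–B2, B2–B3, B3–B4, B4–B5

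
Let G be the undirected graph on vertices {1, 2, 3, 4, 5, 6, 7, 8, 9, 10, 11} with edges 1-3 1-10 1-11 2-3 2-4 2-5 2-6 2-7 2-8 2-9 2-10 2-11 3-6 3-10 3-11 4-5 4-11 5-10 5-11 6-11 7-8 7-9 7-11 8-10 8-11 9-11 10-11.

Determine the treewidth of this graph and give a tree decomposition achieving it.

Each bag holds 4 vertices, so the decomposition has width 3, which upper-bounds the treewidth. Conversely, {1, 3, 10, 11} is a clique of size 4, and the vertices of any clique must share a bag in every tree decomposition; so some bag has ≥ 4 vertices and tw(G) ≥ 3. Combining the bounds, tw(G) = 3.

Treewidth 3.
One such decomposition:
Bags: B1 = {2, 5, 10, 11}  B2 = {2, 8, 10, 11}  B3 = {2, 3, 10, 11}  B4 = {2, 7, 8, 11}  B5 = {2, 4, 5, 11}  B6 = {2, 3, 6, 11}  B7 = {1, 3, 10, 11}  B8 = {2, 7, 9, 11}
Tree: B1–B2, B2–B3, B2–B4, B1–B5, B3–B6, B3–B7, B4–B8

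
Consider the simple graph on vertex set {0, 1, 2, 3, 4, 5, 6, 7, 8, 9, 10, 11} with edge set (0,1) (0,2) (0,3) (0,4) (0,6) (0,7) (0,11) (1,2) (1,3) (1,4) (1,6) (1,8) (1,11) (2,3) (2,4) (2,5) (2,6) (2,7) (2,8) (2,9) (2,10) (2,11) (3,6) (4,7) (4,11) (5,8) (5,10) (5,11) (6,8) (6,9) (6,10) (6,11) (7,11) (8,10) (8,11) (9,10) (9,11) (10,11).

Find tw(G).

4

A width-4 tree decomposition is:
Bags: B1 = {1, 2, 6, 8, 11}  B2 = {0, 1, 2, 6, 11}  B3 = {2, 6, 8, 10, 11}  B4 = {0, 1, 2, 4, 11}  B5 = {0, 2, 4, 7, 11}  B6 = {0, 1, 2, 3, 6}  B7 = {2, 6, 9, 10, 11}  B8 = {2, 5, 8, 10, 11}
Tree: B1–B2, B1–B3, B2–B4, B4–B5, B2–B6, B3–B7, B3–B8
Every bag has size at most 5, so the width is 5 − 1 = 4 and tw(G) ≤ 4. On the other hand G contains the 5-clique {0, 1, 2, 4, 11}. A clique must lie in a single bag of any decomposition, so no decomposition can have width below 4. The upper and lower bounds meet at 4, so that is the treewidth.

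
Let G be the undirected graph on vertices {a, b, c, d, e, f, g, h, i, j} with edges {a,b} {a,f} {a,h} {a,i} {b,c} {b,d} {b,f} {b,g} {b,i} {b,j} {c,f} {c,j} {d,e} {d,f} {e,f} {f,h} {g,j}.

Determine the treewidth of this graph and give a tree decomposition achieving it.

Treewidth 2.
Bags: B1 = {b, d, f}  B2 = {a, b, f}  B3 = {d, e, f}  B4 = {b, c, f}  B5 = {b, c, j}  B6 = {b, g, j}  B7 = {a, b, i}  B8 = {a, f, h}
Tree: B1–B2, B1–B3, B1–B4, B4–B5, B5–B6, B2–B7, B2–B8

The largest bag has 3 vertices, giving width 2; this decomposition certifies tw(G) ≤ 2. On the other hand G contains the 3-clique {d, e, f}. A clique must lie in a single bag of any decomposition, so no decomposition can have width below 2. Combining the bounds, tw(G) = 2.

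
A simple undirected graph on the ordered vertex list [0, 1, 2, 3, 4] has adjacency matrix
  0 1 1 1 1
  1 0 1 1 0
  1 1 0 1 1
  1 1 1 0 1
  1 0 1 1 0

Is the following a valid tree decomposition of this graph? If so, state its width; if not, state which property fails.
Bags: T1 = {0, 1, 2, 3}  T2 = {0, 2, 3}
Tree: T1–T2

A tree decomposition must satisfy three properties: every vertex lies in some bag; for every edge, both endpoints lie together in some bag; and for every vertex, the bags containing it form a connected subtree. Here vertex 4 appears in no bag, so the decomposition is invalid.

No — vertex 4 appears in no bag.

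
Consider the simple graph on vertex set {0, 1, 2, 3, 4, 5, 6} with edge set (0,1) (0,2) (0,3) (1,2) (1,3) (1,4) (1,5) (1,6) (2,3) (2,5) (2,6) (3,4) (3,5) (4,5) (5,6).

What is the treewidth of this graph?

3

A width-3 tree decomposition is:
Bags: B1 = {1, 3, 4, 5}  B2 = {1, 2, 3, 5}  B3 = {0, 1, 2, 3}  B4 = {1, 2, 5, 6}
Tree: B1–B2, B2–B3, B2–B4
Each bag holds 4 vertices, so the decomposition has width 3, which upper-bounds the treewidth. Conversely, {0, 1, 2, 3} is a clique of size 4, and the vertices of any clique must share a bag in every tree decomposition; so some bag has ≥ 4 vertices and tw(G) ≥ 3. The upper and lower bounds meet at 3, so that is the treewidth.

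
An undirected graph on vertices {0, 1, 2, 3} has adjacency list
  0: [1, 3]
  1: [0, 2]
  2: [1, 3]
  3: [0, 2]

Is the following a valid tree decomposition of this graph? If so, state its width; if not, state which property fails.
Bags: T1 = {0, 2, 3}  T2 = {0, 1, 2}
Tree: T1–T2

Yes; width 2.

Every vertex of G appears in some bag (union = {0, 1, 2, 3}); every edge is covered by a bag; and for each vertex v the set of bags containing v is connected in the bag tree. The decomposition is therefore valid. The largest bag has 3 vertices, so the width is 2.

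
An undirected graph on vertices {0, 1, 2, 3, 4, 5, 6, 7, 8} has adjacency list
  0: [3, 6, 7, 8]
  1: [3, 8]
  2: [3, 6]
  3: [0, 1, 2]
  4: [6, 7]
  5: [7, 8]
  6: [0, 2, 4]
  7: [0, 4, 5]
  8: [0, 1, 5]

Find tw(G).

A width-3 tree decomposition is:
Bags: B1 = {2, 3, 4, 6}  B2 = {0, 3, 4, 6}  B3 = {0, 3, 4, 7}  B4 = {0, 1, 3, 7}  B5 = {0, 1, 7, 8}  B6 = {1, 5, 7, 8}
Tree: B1–B2, B2–B3, B3–B4, B4–B5, B5–B6
The largest bag has 4 vertices, giving width 3; this decomposition certifies tw(G) ≤ 3. For the lower bound: the 4 vertex sets {2,4,6}, {3}, {0}, {1,5,7,8} are disjoint, each induces a connected subgraph, and every pair is joined by at least one edge of G. Contracting each set to a single vertex therefore yields K_{4} as a minor, and since treewidth is minor-monotone, tw(G) ≥ tw(K_{4}) = 3. Combining the bounds, tw(G) = 3.

3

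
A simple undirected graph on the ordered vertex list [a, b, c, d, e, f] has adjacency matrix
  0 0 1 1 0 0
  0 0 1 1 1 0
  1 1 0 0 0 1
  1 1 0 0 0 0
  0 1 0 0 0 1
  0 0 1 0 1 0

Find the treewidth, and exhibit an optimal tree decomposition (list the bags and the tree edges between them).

Treewidth 2.
Bags: B1 = {b, e, f}  B2 = {b, c, f}  B3 = {b, c, d}  B4 = {a, c, d}
Tree: B1–B2, B2–B3, B3–B4

Each bag holds 3 vertices, so the decomposition has width 2, which upper-bounds the treewidth. The edges e–f–c–b–e form a cycle, so G is not a tree and its treewidth is at least 2. Hence tw(G) = 2 exactly.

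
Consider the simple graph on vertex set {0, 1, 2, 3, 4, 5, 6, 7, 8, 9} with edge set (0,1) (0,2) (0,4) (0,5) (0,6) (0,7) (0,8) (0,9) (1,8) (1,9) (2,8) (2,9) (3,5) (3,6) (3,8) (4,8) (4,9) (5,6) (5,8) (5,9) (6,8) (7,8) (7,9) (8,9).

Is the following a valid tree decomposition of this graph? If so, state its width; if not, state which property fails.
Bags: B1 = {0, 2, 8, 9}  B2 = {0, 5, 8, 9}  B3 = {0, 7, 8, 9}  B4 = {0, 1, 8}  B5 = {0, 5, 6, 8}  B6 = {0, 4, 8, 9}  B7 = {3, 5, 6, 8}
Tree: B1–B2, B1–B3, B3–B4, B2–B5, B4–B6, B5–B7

No — edge (9,1) lies in no bag.

A tree decomposition must satisfy three properties: every vertex lies in some bag; for every edge, both endpoints lie together in some bag; and for every vertex, the bags containing it form a connected subtree. Here edge (9,1) lies in no bag, so the decomposition is invalid.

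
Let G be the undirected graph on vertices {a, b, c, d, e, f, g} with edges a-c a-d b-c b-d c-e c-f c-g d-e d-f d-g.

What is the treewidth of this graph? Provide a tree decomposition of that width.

Treewidth 2.
One optimal decomposition is:
Bags: B1 = {c, d, f}  B2 = {b, c, d}  B3 = {c, d, g}  B4 = {a, c, d}  B5 = {c, d, e}
Tree: B1–B2, B2–B3, B3–B4, B4–B5

The largest bag has 3 vertices, giving width 2; this decomposition certifies tw(G) ≤ 2. The edges d–f–c–b–d form a cycle, so G is not a tree and its treewidth is at least 2. Hence tw(G) = 2 exactly.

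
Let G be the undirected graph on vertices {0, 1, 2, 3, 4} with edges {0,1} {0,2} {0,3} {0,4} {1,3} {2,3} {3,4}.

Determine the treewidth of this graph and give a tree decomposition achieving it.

Treewidth 2.
One such decomposition:
Bags: B1 = {0, 2, 3}  B2 = {0, 3, 4}  B3 = {0, 1, 3}
Tree: B1–B2, B2–B3

Every bag has size at most 3, so the width is 3 − 1 = 2 and tw(G) ≤ 2. Conversely, {0, 1, 3} is a clique of size 3, and the vertices of any clique must share a bag in every tree decomposition; so some bag has ≥ 3 vertices and tw(G) ≥ 2. Hence tw(G) = 2 exactly.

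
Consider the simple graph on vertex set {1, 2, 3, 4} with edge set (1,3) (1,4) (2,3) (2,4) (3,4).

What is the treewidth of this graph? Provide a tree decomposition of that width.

Every bag has size at most 3, so the width is 3 − 1 = 2 and tw(G) ≤ 2. On the other hand G contains the 3-clique {1, 3, 4}. A clique must lie in a single bag of any decomposition, so no decomposition can have width below 2. Combining the bounds, tw(G) = 2.

Treewidth 2.
One optimal decomposition is:
Bags: B1 = {1, 3, 4}  B2 = {2, 3, 4}
Tree: B1–B2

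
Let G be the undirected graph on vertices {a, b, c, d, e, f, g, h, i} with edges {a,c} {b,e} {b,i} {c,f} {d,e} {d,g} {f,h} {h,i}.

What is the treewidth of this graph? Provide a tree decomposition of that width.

Treewidth 1.
One optimal decomposition is:
Bags: B1 = {d, g}  B2 = {d, e}  B3 = {b, e}  B4 = {b, i}  B5 = {h, i}  B6 = {f, h}  B7 = {c, f}  B8 = {a, c}
Tree: B1–B2, B2–B3, B3–B4, B4–B5, B5–B6, B6–B7, B7–B8

The largest bag has 2 vertices, giving width 1; this decomposition certifies tw(G) ≤ 1. G has an edge, so its treewidth is at least 1. Combining the bounds, tw(G) = 1.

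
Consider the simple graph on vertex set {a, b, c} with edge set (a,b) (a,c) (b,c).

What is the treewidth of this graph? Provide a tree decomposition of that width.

Treewidth 2.
Bags: B1 = {a, b, c}
Tree: (single bag)

A single bag containing all 3 vertices is trivially a valid decomposition of width 2. On the other hand G contains the 3-clique {a, b, c}. A clique must lie in a single bag of any decomposition, so no decomposition can have width below 2. Therefore the treewidth is 2.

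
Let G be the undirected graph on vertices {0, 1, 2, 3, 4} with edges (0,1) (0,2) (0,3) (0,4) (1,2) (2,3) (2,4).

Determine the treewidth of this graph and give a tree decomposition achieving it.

The largest bag has 3 vertices, giving width 2; this decomposition certifies tw(G) ≤ 2. Conversely, {0, 1, 2} is a clique of size 3, and the vertices of any clique must share a bag in every tree decomposition; so some bag has ≥ 3 vertices and tw(G) ≥ 2. Therefore the treewidth is 2.

Treewidth 2.
One optimal decomposition is:
Bags: B1 = {0, 1, 2}  B2 = {0, 2, 4}  B3 = {0, 2, 3}
Tree: B1–B2, B1–B3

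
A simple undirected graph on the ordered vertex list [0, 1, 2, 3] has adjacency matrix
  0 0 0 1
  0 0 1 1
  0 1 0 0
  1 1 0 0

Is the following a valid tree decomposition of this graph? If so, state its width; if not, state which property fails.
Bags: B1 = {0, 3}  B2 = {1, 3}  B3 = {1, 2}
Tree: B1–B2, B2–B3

Yes; width 1.

Checking the three conditions: (i) the bags cover all of {0, 1, 2, 3}; (ii) for each edge, some bag contains both endpoints; (iii) the bags containing any fixed vertex form a subtree. All hold, so the decomposition is valid with width 2 − 1 = 1.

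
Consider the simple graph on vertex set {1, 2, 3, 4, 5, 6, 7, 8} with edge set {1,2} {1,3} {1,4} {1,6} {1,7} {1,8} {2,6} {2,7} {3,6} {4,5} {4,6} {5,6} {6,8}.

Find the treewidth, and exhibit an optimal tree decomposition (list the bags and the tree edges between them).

Treewidth 2.
Bags: B1 = {4, 5, 6}  B2 = {1, 4, 6}  B3 = {1, 6, 8}  B4 = {1, 2, 6}  B5 = {1, 3, 6}  B6 = {1, 2, 7}
Tree: B1–B2, B2–B3, B3–B4, B4–B5, B4–B6

Each bag holds 3 vertices, so the decomposition has width 2, which upper-bounds the treewidth. Conversely, {1, 6, 8} is a clique of size 3, and the vertices of any clique must share a bag in every tree decomposition; so some bag has ≥ 3 vertices and tw(G) ≥ 2. Combining the bounds, tw(G) = 2.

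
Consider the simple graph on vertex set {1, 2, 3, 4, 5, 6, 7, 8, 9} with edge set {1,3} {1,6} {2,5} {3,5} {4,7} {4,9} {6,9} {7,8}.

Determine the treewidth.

1

A width-1 tree decomposition is:
Bags: B1 = {7, 8}  B2 = {4, 7}  B3 = {4, 9}  B4 = {6, 9}  B5 = {1, 6}  B6 = {1, 3}  B7 = {3, 5}  B8 = {2, 5}
Tree: B1–B2, B2–B3, B3–B4, B4–B5, B5–B6, B6–B7, B7–B8
Every bag has size at most 2, so the width is 2 − 1 = 1 and tw(G) ≤ 1. Since G has at least one edge (e.g. 8–7), it is not an edgeless graph, so tw(G) ≥ 1. Hence tw(G) = 1 exactly.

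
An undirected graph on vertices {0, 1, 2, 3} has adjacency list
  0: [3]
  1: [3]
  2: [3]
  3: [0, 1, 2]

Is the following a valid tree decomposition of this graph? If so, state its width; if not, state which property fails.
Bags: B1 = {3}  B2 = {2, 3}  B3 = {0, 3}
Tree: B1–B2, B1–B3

A tree decomposition must satisfy three properties: every vertex lies in some bag; for every edge, both endpoints lie together in some bag; and for every vertex, the bags containing it form a connected subtree. Here vertex 1 appears in no bag, so the decomposition is invalid.

No — vertex 1 appears in no bag.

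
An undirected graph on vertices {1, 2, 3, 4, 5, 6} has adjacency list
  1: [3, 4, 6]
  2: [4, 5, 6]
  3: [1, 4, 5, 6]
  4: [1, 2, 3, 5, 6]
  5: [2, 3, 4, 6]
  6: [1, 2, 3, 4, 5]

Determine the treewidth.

3

A width-3 tree decomposition is:
Bags: B1 = {3, 4, 5, 6}  B2 = {1, 3, 4, 6}  B3 = {2, 4, 5, 6}
Tree: B1–B2, B1–B3
The largest bag has 4 vertices, giving width 3; this decomposition certifies tw(G) ≤ 3. Conversely, {2, 4, 5, 6} is a clique of size 4, and the vertices of any clique must share a bag in every tree decomposition; so some bag has ≥ 4 vertices and tw(G) ≥ 3. Therefore the treewidth is 3.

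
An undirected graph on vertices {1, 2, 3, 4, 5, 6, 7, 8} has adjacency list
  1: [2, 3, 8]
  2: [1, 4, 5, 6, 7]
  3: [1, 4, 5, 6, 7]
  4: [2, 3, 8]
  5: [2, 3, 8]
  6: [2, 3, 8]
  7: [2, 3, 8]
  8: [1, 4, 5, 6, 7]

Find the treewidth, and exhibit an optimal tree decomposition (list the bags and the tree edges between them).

Each bag holds 4 vertices, so the decomposition has width 3, which upper-bounds the treewidth. For the lower bound: the 4 vertex sets {6,8}, {2,4}, {3}, {5} are disjoint, each induces a connected subgraph, and every pair is joined by at least one edge of G. Contracting each set to a single vertex therefore yields K_{4} as a minor, and since treewidth is minor-monotone, tw(G) ≥ tw(K_{4}) = 3. Hence tw(G) = 3 exactly.

Treewidth 3.
Bags: B1 = {2, 3, 6, 8}  B2 = {2, 3, 4, 8}  B3 = {2, 3, 5, 8}  B4 = {1, 2, 3, 8}  B5 = {2, 3, 7, 8}
Tree: B1–B2, B2–B3, B3–B4, B4–B5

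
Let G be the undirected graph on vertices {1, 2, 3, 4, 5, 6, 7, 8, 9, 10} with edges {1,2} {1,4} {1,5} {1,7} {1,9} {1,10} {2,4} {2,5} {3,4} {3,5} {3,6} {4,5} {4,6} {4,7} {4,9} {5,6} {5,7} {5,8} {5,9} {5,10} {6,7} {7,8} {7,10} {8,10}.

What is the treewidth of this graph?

A width-3 tree decomposition is:
Bags: B1 = {1, 5, 7, 10}  B2 = {1, 4, 5, 7}  B3 = {4, 5, 6, 7}  B4 = {1, 4, 5, 9}  B5 = {1, 2, 4, 5}  B6 = {5, 7, 8, 10}  B7 = {3, 4, 5, 6}
Tree: B1–B2, B2–B3, B2–B4, B2–B5, B1–B6, B3–B7
Each bag holds 4 vertices, so the decomposition has width 3, which upper-bounds the treewidth. For the lower bound, the 4 vertices {5, 7, 8, 10} are pairwise adjacent, and any tree decomposition puts a clique entirely inside one bag — forcing width ≥ 3. Therefore the treewidth is 3.

3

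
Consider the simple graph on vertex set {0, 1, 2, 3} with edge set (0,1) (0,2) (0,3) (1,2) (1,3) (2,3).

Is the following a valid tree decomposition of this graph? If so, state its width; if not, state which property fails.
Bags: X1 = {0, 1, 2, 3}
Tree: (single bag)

Yes; width 3.

Checking the three conditions: (i) the bags cover all of {0, 1, 2, 3}; (ii) for each edge, some bag contains both endpoints; (iii) the bags containing any fixed vertex form a subtree. All hold, so the decomposition is valid with width 4 − 1 = 3.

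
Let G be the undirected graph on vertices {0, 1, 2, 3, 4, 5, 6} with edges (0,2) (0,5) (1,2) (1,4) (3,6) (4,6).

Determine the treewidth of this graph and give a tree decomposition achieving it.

Treewidth 1.
Bags: B1 = {3, 6}  B2 = {4, 6}  B3 = {1, 4}  B4 = {1, 2}  B5 = {0, 2}  B6 = {0, 5}
Tree: B1–B2, B2–B3, B3–B4, B4–B5, B5–B6

The largest bag has 2 vertices, giving width 1; this decomposition certifies tw(G) ≤ 1. G has an edge, so its treewidth is at least 1. Combining the bounds, tw(G) = 1.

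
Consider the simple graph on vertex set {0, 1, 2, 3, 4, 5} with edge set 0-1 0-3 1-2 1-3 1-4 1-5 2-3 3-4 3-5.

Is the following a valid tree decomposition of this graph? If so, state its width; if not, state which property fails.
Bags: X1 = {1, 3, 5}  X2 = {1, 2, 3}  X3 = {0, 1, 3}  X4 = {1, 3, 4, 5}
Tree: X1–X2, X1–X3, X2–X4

A tree decomposition must satisfy three properties: every vertex lies in some bag; for every edge, both endpoints lie together in some bag; and for every vertex, the bags containing it form a connected subtree. Here bags containing vertex 5 are not connected in the tree, so the decomposition is invalid.

No — bags containing vertex 5 are not connected in the tree.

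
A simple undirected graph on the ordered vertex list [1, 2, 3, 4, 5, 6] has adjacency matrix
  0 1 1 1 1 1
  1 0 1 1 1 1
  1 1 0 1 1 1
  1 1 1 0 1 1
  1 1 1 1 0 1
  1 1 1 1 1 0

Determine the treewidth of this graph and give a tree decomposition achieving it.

A single bag containing all 6 vertices is trivially a valid decomposition of width 5. For the lower bound, the 6 vertices {1, 2, 3, 4, 5, 6} are pairwise adjacent, and any tree decomposition puts a clique entirely inside one bag — forcing width ≥ 5. Hence tw(G) = 5 exactly.

Treewidth 5.
One such decomposition:
Bags: B1 = {1, 2, 3, 4, 5, 6}
Tree: (single bag)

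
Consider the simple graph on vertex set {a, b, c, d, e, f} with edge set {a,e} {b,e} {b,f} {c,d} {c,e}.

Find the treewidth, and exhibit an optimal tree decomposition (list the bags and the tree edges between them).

Treewidth 1.
One such decomposition:
Bags: B1 = {c, d}  B2 = {c, e}  B3 = {a, e}  B4 = {b, e}  B5 = {b, f}
Tree: B1–B2, B2–B3, B2–B4, B4–B5

The largest bag has 2 vertices, giving width 1; this decomposition certifies tw(G) ≤ 1. Any graph with an edge has treewidth ≥ 1, and G has the edge c–d. The upper and lower bounds meet at 1, so that is the treewidth.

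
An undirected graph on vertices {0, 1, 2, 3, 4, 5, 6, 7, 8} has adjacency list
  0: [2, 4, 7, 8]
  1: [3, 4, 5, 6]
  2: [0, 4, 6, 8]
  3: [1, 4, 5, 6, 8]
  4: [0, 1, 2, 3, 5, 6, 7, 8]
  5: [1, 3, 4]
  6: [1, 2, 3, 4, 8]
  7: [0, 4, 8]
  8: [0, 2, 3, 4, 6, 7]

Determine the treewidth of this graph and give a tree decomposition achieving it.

Treewidth 3.
One optimal decomposition is:
Bags: B1 = {1, 3, 4, 6}  B2 = {3, 4, 6, 8}  B3 = {2, 4, 6, 8}  B4 = {0, 2, 4, 8}  B5 = {0, 4, 7, 8}  B6 = {1, 3, 4, 5}
Tree: B1–B2, B2–B3, B3–B4, B4–B5, B1–B6

The largest bag has 4 vertices, giving width 3; this decomposition certifies tw(G) ≤ 3. Conversely, {0, 2, 4, 8} is a clique of size 4, and the vertices of any clique must share a bag in every tree decomposition; so some bag has ≥ 4 vertices and tw(G) ≥ 3. Therefore the treewidth is 3.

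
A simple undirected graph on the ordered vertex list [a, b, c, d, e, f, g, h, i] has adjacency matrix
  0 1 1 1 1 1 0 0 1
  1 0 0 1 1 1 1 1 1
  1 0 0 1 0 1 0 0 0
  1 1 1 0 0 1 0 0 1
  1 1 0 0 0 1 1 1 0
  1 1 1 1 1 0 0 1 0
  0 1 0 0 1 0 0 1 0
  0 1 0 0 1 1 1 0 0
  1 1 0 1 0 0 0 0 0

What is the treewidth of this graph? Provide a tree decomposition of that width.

Treewidth 3.
One optimal decomposition is:
Bags: B1 = {b, e, g, h}  B2 = {b, e, f, h}  B3 = {a, b, e, f}  B4 = {a, b, d, f}  B5 = {a, c, d, f}  B6 = {a, b, d, i}
Tree: B1–B2, B2–B3, B3–B4, B4–B5, B4–B6

Every bag has size at most 4, so the width is 4 − 1 = 3 and tw(G) ≤ 3. On the other hand G contains the 4-clique {a, c, d, f}. A clique must lie in a single bag of any decomposition, so no decomposition can have width below 3. Combining the bounds, tw(G) = 3.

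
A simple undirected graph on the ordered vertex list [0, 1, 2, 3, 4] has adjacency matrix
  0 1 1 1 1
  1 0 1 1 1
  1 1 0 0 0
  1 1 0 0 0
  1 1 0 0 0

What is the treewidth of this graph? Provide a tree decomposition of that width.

The largest bag has 3 vertices, giving width 2; this decomposition certifies tw(G) ≤ 2. On the other hand G contains the 3-clique {0, 1, 2}. A clique must lie in a single bag of any decomposition, so no decomposition can have width below 2. Therefore the treewidth is 2.

Treewidth 2.
One such decomposition:
Bags: B1 = {0, 1, 2}  B2 = {0, 1, 4}  B3 = {0, 1, 3}
Tree: B1–B2, B2–B3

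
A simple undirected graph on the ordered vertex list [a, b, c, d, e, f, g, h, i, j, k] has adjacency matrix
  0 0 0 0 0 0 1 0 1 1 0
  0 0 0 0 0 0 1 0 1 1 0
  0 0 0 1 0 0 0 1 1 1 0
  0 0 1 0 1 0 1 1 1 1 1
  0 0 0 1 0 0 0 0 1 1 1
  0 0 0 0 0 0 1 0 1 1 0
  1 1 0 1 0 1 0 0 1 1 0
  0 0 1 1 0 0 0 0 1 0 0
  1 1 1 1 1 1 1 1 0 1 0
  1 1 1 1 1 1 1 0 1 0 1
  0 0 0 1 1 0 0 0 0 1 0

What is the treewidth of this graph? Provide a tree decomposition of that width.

The largest bag has 4 vertices, giving width 3; this decomposition certifies tw(G) ≤ 3. Conversely, {d, e, j, k} is a clique of size 4, and the vertices of any clique must share a bag in every tree decomposition; so some bag has ≥ 4 vertices and tw(G) ≥ 3. Therefore the treewidth is 3.

Treewidth 3.
Bags: B1 = {c, d, i, j}  B2 = {d, g, i, j}  B3 = {d, e, i, j}  B4 = {a, g, i, j}  B5 = {d, e, j, k}  B6 = {c, d, h, i}  B7 = {f, g, i, j}  B8 = {b, g, i, j}
Tree: B1–B2, B1–B3, B2–B4, B3–B5, B1–B6, B2–B7, B7–B8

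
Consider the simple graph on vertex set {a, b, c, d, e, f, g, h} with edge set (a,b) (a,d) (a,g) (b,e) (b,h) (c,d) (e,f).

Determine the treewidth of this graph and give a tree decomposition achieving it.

Each bag holds 2 vertices, so the decomposition has width 1, which upper-bounds the treewidth. G has an edge, so its treewidth is at least 1. Therefore the treewidth is 1.

Treewidth 1.
One optimal decomposition is:
Bags: B1 = {a, d}  B2 = {a, g}  B3 = {a, b}  B4 = {b, h}  B5 = {b, e}  B6 = {c, d}  B7 = {e, f}
Tree: B1–B2, B1–B3, B3–B4, B4–B5, B1–B6, B5–B7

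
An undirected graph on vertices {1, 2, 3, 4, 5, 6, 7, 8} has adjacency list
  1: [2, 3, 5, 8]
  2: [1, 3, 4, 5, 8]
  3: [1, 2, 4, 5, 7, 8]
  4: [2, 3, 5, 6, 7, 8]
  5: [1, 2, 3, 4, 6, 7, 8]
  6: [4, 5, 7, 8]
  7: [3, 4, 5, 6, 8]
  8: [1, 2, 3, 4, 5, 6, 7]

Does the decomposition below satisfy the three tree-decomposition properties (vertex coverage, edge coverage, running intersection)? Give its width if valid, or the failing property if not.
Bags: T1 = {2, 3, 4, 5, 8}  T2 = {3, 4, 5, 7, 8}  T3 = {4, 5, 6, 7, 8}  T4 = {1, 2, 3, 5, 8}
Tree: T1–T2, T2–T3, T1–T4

Yes; width 4.

Vertex coverage: the bags together contain {1, 2, 3, 4, 5, 6, 7, 8}, the full vertex set. Edge coverage: each edge of G has both endpoints in at least one bag. Running intersection: for every vertex, the bags containing it form a connected subtree. All three properties hold, so this is a valid tree decomposition of width max|bag| − 1 = 4, and hence tw(G) ≤ 4.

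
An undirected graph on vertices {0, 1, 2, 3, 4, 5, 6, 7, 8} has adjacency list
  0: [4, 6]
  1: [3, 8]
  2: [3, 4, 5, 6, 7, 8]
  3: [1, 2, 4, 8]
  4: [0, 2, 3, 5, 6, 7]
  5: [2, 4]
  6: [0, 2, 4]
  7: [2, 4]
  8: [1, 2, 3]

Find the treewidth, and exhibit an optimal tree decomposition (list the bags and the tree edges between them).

Treewidth 2.
One such decomposition:
Bags: B1 = {2, 4, 6}  B2 = {2, 3, 4}  B3 = {2, 3, 8}  B4 = {1, 3, 8}  B5 = {2, 4, 7}  B6 = {2, 4, 5}  B7 = {0, 4, 6}
Tree: B1–B2, B2–B3, B3–B4, B2–B5, B2–B6, B1–B7

Every bag has size at most 3, so the width is 3 − 1 = 2 and tw(G) ≤ 2. For the lower bound, the 3 vertices {0, 4, 6} are pairwise adjacent, and any tree decomposition puts a clique entirely inside one bag — forcing width ≥ 2. Combining the bounds, tw(G) = 2.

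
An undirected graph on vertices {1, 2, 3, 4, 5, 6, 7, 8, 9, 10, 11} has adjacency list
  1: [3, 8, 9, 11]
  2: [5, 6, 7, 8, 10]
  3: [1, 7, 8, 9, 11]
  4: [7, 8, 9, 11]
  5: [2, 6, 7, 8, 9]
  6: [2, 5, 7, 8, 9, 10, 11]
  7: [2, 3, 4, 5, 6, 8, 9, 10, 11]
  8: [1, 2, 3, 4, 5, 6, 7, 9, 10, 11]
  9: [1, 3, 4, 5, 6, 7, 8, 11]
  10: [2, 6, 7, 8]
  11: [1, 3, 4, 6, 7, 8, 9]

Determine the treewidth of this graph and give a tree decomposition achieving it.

Each bag holds 5 vertices, so the decomposition has width 4, which upper-bounds the treewidth. For the lower bound, the 5 vertices {1, 3, 8, 9, 11} are pairwise adjacent, and any tree decomposition puts a clique entirely inside one bag — forcing width ≥ 4. Therefore the treewidth is 4.

Treewidth 4.
One optimal decomposition is:
Bags: B1 = {5, 6, 7, 8, 9}  B2 = {6, 7, 8, 9, 11}  B3 = {2, 5, 6, 7, 8}  B4 = {4, 7, 8, 9, 11}  B5 = {3, 7, 8, 9, 11}  B6 = {1, 3, 8, 9, 11}  B7 = {2, 6, 7, 8, 10}
Tree: B1–B2, B1–B3, B2–B4, B4–B5, B5–B6, B3–B7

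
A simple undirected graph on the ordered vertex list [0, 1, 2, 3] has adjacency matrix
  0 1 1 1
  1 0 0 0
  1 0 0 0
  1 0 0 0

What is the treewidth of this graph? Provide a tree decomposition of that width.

Each bag holds 2 vertices, so the decomposition has width 1, which upper-bounds the treewidth. Since G has at least one edge (e.g. 1–0), it is not an edgeless graph, so tw(G) ≥ 1. Hence tw(G) = 1 exactly.

Treewidth 1.
One optimal decomposition is:
Bags: B1 = {0, 1}  B2 = {0, 3}  B3 = {0, 2}
Tree: B1–B2, B1–B3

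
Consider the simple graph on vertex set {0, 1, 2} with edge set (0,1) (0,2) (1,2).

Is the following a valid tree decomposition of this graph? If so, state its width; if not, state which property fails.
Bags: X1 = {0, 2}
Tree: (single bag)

A tree decomposition must satisfy three properties: every vertex lies in some bag; for every edge, both endpoints lie together in some bag; and for every vertex, the bags containing it form a connected subtree. Here vertex 1 appears in no bag, so the decomposition is invalid.

No — vertex 1 appears in no bag.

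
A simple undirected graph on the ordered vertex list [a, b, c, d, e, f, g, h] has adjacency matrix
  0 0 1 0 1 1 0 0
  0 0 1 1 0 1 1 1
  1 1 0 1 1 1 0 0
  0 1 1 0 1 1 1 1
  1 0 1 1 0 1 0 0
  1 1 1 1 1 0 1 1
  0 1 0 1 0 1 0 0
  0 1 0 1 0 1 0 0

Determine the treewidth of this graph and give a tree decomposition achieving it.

Every bag has size at most 4, so the width is 4 − 1 = 3 and tw(G) ≤ 3. Conversely, {c, d, e, f} is a clique of size 4, and the vertices of any clique must share a bag in every tree decomposition; so some bag has ≥ 4 vertices and tw(G) ≥ 3. Therefore the treewidth is 3.

Treewidth 3.
One such decomposition:
Bags: B1 = {c, d, e, f}  B2 = {b, c, d, f}  B3 = {a, c, e, f}  B4 = {b, d, f, h}  B5 = {b, d, f, g}
Tree: B1–B2, B1–B3, B2–B4, B4–B5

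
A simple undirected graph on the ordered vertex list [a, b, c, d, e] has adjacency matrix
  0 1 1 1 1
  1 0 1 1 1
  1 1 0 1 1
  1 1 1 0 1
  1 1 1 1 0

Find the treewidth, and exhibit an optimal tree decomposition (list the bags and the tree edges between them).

Treewidth 4.
Bags: B1 = {a, b, c, d, e}
Tree: (single bag)

A single bag containing all 5 vertices is trivially a valid decomposition of width 4. For the lower bound, the 5 vertices {a, b, c, d, e} are pairwise adjacent, and any tree decomposition puts a clique entirely inside one bag — forcing width ≥ 4. The upper and lower bounds meet at 4, so that is the treewidth.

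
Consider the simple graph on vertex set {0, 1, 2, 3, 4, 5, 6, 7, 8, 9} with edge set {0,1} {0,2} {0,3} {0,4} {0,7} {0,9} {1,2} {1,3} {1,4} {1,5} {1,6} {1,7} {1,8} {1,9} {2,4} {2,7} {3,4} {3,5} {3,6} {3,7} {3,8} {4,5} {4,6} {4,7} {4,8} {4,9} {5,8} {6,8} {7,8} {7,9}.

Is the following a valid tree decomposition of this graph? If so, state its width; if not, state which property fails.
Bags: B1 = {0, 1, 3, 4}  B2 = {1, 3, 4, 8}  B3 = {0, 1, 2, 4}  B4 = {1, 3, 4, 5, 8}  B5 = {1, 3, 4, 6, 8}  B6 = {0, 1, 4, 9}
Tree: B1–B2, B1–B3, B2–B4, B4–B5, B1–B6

No — vertex 7 appears in no bag.

A tree decomposition must satisfy three properties: every vertex lies in some bag; for every edge, both endpoints lie together in some bag; and for every vertex, the bags containing it form a connected subtree. Here vertex 7 appears in no bag, so the decomposition is invalid.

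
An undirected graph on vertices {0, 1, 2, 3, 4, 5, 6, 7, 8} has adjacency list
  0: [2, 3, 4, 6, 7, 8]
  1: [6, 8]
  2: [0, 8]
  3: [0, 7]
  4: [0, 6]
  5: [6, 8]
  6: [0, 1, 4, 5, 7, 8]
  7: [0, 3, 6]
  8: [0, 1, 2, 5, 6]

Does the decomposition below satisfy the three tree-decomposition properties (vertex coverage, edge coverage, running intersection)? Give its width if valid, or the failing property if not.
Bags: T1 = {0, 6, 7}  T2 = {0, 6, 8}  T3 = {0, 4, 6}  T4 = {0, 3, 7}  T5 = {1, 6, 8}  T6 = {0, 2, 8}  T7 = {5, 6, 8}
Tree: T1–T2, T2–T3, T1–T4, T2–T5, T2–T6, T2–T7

Checking the three conditions: (i) the bags cover all of {0, 1, 2, 3, 4, 5, 6, 7, 8}; (ii) for each edge, some bag contains both endpoints; (iii) the bags containing any fixed vertex form a subtree. All hold, so the decomposition is valid with width 3 − 1 = 2.

Yes; width 2.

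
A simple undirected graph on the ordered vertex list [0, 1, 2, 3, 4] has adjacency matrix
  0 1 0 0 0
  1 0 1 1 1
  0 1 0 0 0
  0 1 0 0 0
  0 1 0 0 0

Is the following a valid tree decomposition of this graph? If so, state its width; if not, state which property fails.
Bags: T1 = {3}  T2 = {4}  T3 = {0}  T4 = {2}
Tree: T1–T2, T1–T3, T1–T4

A tree decomposition must satisfy three properties: every vertex lies in some bag; for every edge, both endpoints lie together in some bag; and for every vertex, the bags containing it form a connected subtree. Here vertex 1 appears in no bag, so the decomposition is invalid.

No — vertex 1 appears in no bag.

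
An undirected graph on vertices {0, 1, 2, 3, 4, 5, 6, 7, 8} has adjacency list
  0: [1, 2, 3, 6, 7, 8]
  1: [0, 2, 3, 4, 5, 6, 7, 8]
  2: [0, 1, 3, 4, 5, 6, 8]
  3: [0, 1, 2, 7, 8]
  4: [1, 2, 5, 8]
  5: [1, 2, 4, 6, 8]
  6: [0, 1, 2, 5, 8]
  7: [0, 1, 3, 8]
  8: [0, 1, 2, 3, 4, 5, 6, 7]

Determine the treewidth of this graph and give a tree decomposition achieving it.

Treewidth 4.
One optimal decomposition is:
Bags: B1 = {0, 1, 2, 6, 8}  B2 = {1, 2, 5, 6, 8}  B3 = {0, 1, 2, 3, 8}  B4 = {0, 1, 3, 7, 8}  B5 = {1, 2, 4, 5, 8}
Tree: B1–B2, B1–B3, B3–B4, B2–B5

The largest bag has 5 vertices, giving width 4; this decomposition certifies tw(G) ≤ 4. For the lower bound, the 5 vertices {0, 1, 2, 3, 8} are pairwise adjacent, and any tree decomposition puts a clique entirely inside one bag — forcing width ≥ 4. Combining the bounds, tw(G) = 4.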